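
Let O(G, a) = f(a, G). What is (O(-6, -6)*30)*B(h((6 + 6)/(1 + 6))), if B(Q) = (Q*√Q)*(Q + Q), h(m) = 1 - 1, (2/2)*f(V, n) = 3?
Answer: 0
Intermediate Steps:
f(V, n) = 3
O(G, a) = 3
h(m) = 0
B(Q) = 2*Q^(5/2) (B(Q) = Q^(3/2)*(2*Q) = 2*Q^(5/2))
(O(-6, -6)*30)*B(h((6 + 6)/(1 + 6))) = (3*30)*(2*0^(5/2)) = 90*(2*0) = 90*0 = 0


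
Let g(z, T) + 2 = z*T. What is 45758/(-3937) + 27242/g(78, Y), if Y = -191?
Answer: -394522977/29330650 ≈ -13.451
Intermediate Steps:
g(z, T) = -2 + T*z (g(z, T) = -2 + z*T = -2 + T*z)
45758/(-3937) + 27242/g(78, Y) = 45758/(-3937) + 27242/(-2 - 191*78) = 45758*(-1/3937) + 27242/(-2 - 14898) = -45758/3937 + 27242/(-14900) = -45758/3937 + 27242*(-1/14900) = -45758/3937 - 13621/7450 = -394522977/29330650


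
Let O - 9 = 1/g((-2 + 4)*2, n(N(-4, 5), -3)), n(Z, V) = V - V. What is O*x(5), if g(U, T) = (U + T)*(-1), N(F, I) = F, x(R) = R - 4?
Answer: 35/4 ≈ 8.7500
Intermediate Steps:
x(R) = -4 + R
n(Z, V) = 0
g(U, T) = -T - U (g(U, T) = (T + U)*(-1) = -T - U)
O = 35/4 (O = 9 + 1/(-1*0 - (-2 + 4)*2) = 9 + 1/(0 - 2*2) = 9 + 1/(0 - 1*4) = 9 + 1/(0 - 4) = 9 + 1/(-4) = 9 - ¼ = 35/4 ≈ 8.7500)
O*x(5) = 35*(-4 + 5)/4 = (35/4)*1 = 35/4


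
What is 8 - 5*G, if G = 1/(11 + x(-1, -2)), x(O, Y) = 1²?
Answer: 91/12 ≈ 7.5833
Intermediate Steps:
x(O, Y) = 1
G = 1/12 (G = 1/(11 + 1) = 1/12 ≈ 0.083333)
8 - 5*G = 8 - 5*1/12 = 8 - 5/12 = 91/12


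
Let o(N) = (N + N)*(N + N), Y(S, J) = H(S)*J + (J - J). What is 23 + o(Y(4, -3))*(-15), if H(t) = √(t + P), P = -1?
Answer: -1597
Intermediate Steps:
H(t) = √(-1 + t) (H(t) = √(t - 1) = √(-1 + t))
Y(S, J) = J*√(-1 + S) (Y(S, J) = √(-1 + S)*J + (J - J) = J*√(-1 + S) + 0 = J*√(-1 + S))
o(N) = 4*N² (o(N) = (2*N)*(2*N) = 4*N²)
23 + o(Y(4, -3))*(-15) = 23 + (4*(-3*√(-1 + 4))²)*(-15) = 23 + (4*(-3*√3)²)*(-15) = 23 + (4*27)*(-15) = 23 + 108*(-15) = 23 - 1620 = -1597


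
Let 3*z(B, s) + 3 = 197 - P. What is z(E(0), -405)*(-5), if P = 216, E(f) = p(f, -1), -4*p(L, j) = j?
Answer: 110/3 ≈ 36.667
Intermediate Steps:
p(L, j) = -j/4
E(f) = ¼ (E(f) = -¼*(-1) = ¼)
z(B, s) = -22/3 (z(B, s) = -1 + (197 - 1*216)/3 = -1 + (197 - 216)/3 = -1 + (⅓)*(-19) = -1 - 19/3 = -22/3)
z(E(0), -405)*(-5) = -22/3*(-5) = 110/3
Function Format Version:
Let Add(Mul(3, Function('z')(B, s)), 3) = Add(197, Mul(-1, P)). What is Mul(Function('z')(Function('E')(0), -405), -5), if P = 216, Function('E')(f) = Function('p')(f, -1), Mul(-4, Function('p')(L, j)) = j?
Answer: Rational(110, 3) ≈ 36.667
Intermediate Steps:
Function('p')(L, j) = Mul(Rational(-1, 4), j)
Function('E')(f) = Rational(1, 4) (Function('E')(f) = Mul(Rational(-1, 4), -1) = Rational(1, 4))
Function('z')(B, s) = Rational(-22, 3) (Function('z')(B, s) = Add(-1, Mul(Rational(1, 3), Add(197, Mul(-1, 216)))) = Add(-1, Mul(Rational(1, 3), Add(197, -216))) = Add(-1, Mul(Rational(1, 3), -19)) = Add(-1, Rational(-19, 3)) = Rational(-22, 3))
Mul(Function('z')(Function('E')(0), -405), -5) = Mul(Rational(-22, 3), -5) = Rational(110, 3)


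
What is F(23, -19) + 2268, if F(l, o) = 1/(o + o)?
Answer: 86183/38 ≈ 2268.0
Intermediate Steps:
F(l, o) = 1/(2*o)
F(23, -19) + 2268 = (½)/(-19) + 2268 = (½)*(-1/19) + 2268 = -1/38 + 2268 = 86183/38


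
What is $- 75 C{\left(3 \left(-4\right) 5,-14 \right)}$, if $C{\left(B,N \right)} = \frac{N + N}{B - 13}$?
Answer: $- \frac{2100}{73} \approx -28.767$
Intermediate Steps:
$C{\left(B,N \right)} = \frac{2 N}{-13 + B}$
$- 75 C{\left(3 \left(-4\right) 5,-14 \right)} = - 75 \cdot 2 \left(-14\right) \frac{1}{-13 + 3 \left(-4\right) 5} = - 75 \cdot 2 \left(-14\right) \frac{1}{-13 - 60} = - 75 \cdot 2 \left(-14\right) \frac{1}{-73} = - 75 \cdot 2 \left(-14\right) \left(- \frac{1}{73}\right) = \left(-75\right) \frac{28}{73} = - \frac{2100}{73}$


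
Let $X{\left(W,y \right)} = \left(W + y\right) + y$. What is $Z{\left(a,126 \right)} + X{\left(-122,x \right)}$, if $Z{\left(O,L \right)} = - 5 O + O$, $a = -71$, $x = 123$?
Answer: $408$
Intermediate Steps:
$X{\left(W,y \right)} = W + 2 y$
$Z{\left(O,L \right)} = - 4 O$
$Z{\left(a,126 \right)} + X{\left(-122,x \right)} = \left(-4\right) \left(-71\right) + \left(-122 + 2 \cdot 123\right) = 284 + \left(-122 + 246\right) = 284 + 124 = 408$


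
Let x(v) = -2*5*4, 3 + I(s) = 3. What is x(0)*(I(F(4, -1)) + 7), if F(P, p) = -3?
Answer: -280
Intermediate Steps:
I(s) = 0 (I(s) = -3 + 3 = 0)
x(v) = -40 (x(v) = -10*4 = -40)
x(0)*(I(F(4, -1)) + 7) = -40*(0 + 7) = -40*7 = -280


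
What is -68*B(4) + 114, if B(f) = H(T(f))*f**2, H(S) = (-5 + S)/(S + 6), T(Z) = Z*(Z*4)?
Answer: -28106/35 ≈ -803.03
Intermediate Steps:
T(Z) = 4*Z**2 (T(Z) = Z*(4*Z) = 4*Z**2)
H(S) = (-5 + S)/(6 + S)
B(f) = f**2*(-5 + 4*f**2)/(6 + 4*f**2) (B(f) = ((-5 + 4*f**2)/(6 + 4*f**2))*f**2 = f**2*(-5 + 4*f**2)/(6 + 4*f**2))
-68*B(4) + 114 = -34*4**2*(-5 + 4*4**2)/(3 + 2*4**2) + 114 = -34*16*(-5 + 4*16)/(3 + 2*16) + 114 = -34*16*(-5 + 64)/(3 + 32) + 114 = -34*16*59/35 + 114 = -68*472/35 + 114 = -32096/35 + 114 = -28106/35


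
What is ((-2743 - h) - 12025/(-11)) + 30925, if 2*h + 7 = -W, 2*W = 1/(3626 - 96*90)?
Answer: 6459345657/220616 ≈ 29279.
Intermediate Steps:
W = -1/10028 (W = 1/(2*(3626 - 96*90)) = 1/(2*(3626 - 8640)) = (1/2)/(-5014) = (1/2)*(-1/5014) = -1/10028 ≈ -9.9721e-5)
h = -70195/20056 (h = -7/2 + (-1*(-1/10028))/2 = -7/2 + (1/2)*(1/10028) = -7/2 + 1/20056 = -70195/20056 ≈ -3.5000)
((-2743 - h) - 12025/(-11)) + 30925 = ((-2743 - 1*(-70195/20056)) - 12025/(-11)) + 30925 = ((-2743 + 70195/20056) - 12025*(-1/11)) + 30925 = (-54943413/20056 + 12025/11) + 30925 = -363204143/220616 + 30925 = 6459345657/220616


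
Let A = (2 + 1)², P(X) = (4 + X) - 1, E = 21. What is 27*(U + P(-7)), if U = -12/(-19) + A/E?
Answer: -10557/133 ≈ -79.376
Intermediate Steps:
P(X) = 3 + X
A = 9 (A = 3² = 9)
U = 141/133 (U = -12/(-19) + 9/21 = -12*(-1/19) + 9*(1/21) = 12/19 + 3/7 = 141/133 ≈ 1.0602)
27*(U + P(-7)) = 27*(141/133 + (3 - 7)) = 27*(141/133 - 4) = 27*(-391/133) = -10557/133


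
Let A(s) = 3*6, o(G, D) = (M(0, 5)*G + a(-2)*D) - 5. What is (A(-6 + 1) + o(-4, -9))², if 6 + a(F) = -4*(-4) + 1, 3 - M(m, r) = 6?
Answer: 5476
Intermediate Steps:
M(m, r) = -3 (M(m, r) = 3 - 1*6 = 3 - 6 = -3)
a(F) = 11 (a(F) = -6 + (-4*(-4) + 1) = -6 + (16 + 1) = -6 + 17 = 11)
o(G, D) = -5 - 3*G + 11*D (o(G, D) = (-3*G + 11*D) - 5 = -5 - 3*G + 11*D)
A(s) = 18
(A(-6 + 1) + o(-4, -9))² = (18 + (-5 - 3*(-4) + 11*(-9)))² = (18 + (-5 + 12 - 99))² = (18 - 92)² = (-74)² = 5476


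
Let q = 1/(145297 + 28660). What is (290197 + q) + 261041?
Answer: 95891708767/173957 ≈ 5.5124e+5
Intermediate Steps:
q = 1/173957 ≈ 5.7485e-6
(290197 + q) + 261041 = (290197 + 1/173957) + 261041 = 50481799530/173957 + 261041 = 95891708767/173957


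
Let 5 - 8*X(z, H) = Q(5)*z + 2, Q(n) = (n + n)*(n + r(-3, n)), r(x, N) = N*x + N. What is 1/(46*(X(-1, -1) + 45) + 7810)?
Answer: 4/38439 ≈ 0.00010406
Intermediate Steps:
r(x, N) = N + N*x
Q(n) = -2*n² (Q(n) = (n + n)*(n + n*(1 - 3)) = (2*n)*(n + n*(-2)) = (2*n)*(n - 2*n) = (2*n)*(-n) = -2*n²)
X(z, H) = 3/8 + 25*z/4 (X(z, H) = 5/8 - ((-2*5²)*z + 2)/8 = 5/8 - ((-2*25)*z + 2)/8 = 5/8 - (-50*z + 2)/8 = 5/8 - (2 - 50*z)/8 = 5/8 + (-¼ + 25*z/4) = 3/8 + 25*z/4)
1/(46*(X(-1, -1) + 45) + 7810) = 1/(46*((3/8 + (25/4)*(-1)) + 45) + 7810) = 1/(46*((3/8 - 25/4) + 45) + 7810) = 1/(46*(-47/8 + 45) + 7810) = 1/(46*(313/8) + 7810) = 1/(7199/4 + 7810) = 1/(38439/4) = 4/38439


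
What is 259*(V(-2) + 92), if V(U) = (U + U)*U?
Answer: 25900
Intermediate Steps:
V(U) = 2*U**2 (V(U) = (2*U)*U = 2*U**2)
259*(V(-2) + 92) = 259*(2*(-2)**2 + 92) = 259*(2*4 + 92) = 259*(8 + 92) = 259*100 = 25900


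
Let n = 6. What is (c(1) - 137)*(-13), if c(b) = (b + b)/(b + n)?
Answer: 12441/7 ≈ 1777.3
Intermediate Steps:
c(b) = 2*b/(6 + b) (c(b) = (b + b)/(b + 6) = (2*b)/(6 + b) = 2*b/(6 + b))
(c(1) - 137)*(-13) = (2*1/(6 + 1) - 137)*(-13) = (2*1/7 - 137)*(-13) = (2*1*(⅐) - 137)*(-13) = (2/7 - 137)*(-13) = -957/7*(-13) = 12441/7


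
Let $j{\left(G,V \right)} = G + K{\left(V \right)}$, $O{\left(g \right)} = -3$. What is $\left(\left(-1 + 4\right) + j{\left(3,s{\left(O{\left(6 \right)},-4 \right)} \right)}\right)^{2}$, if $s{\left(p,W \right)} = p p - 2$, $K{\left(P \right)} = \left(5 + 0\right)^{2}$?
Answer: $961$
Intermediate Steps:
$K{\left(P \right)} = 25$ ($K{\left(P \right)} = 5^{2} = 25$)
$s{\left(p,W \right)} = -2 + p^{2}$ ($s{\left(p,W \right)} = p^{2} - 2 = -2 + p^{2}$)
$j{\left(G,V \right)} = 25 + G$ ($j{\left(G,V \right)} = G + 25 = 25 + G$)
$\left(\left(-1 + 4\right) + j{\left(3,s{\left(O{\left(6 \right)},-4 \right)} \right)}\right)^{2} = \left(\left(-1 + 4\right) + \left(25 + 3\right)\right)^{2} = \left(3 + 28\right)^{2} = 31^{2} = 961$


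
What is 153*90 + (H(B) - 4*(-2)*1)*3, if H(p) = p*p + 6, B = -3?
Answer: 13839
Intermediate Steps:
H(p) = 6 + p**2 (H(p) = p**2 + 6 = 6 + p**2)
153*90 + (H(B) - 4*(-2)*1)*3 = 153*90 + ((6 + (-3)**2) - 4*(-2)*1)*3 = 13770 + ((6 + 9) + 8*1)*3 = 13770 + (15 + 8)*3 = 13770 + 23*3 = 13770 + 69 = 13839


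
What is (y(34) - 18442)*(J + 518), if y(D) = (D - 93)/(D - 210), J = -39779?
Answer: 127430723313/176 ≈ 7.2404e+8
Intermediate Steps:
y(D) = (-93 + D)/(-210 + D)
(y(34) - 18442)*(J + 518) = ((-93 + 34)/(-210 + 34) - 18442)*(-39779 + 518) = (-59/(-176) - 18442)*(-39261) = (-1/176*(-59) - 18442)*(-39261) = (59/176 - 18442)*(-39261) = -3245733/176*(-39261) = 127430723313/176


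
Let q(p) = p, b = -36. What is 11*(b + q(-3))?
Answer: -429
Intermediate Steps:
11*(b + q(-3)) = 11*(-36 - 3) = 11*(-39) = -429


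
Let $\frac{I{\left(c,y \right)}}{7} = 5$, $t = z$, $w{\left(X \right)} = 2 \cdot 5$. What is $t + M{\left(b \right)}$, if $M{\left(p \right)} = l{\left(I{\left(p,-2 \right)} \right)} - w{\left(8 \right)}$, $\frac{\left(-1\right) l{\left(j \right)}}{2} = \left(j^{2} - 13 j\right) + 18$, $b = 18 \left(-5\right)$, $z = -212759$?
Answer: $-214345$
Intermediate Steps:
$w{\left(X \right)} = 10$
$t = -212759$
$I{\left(c,y \right)} = 35$ ($I{\left(c,y \right)} = 7 \cdot 5 = 35$)
$b = -90$
$l{\left(j \right)} = -36 - 2 j^{2} + 26 j$ ($l{\left(j \right)} = - 2 \left(\left(j^{2} - 13 j\right) + 18\right) = - 2 \left(18 + j^{2} - 13 j\right) = -36 - 2 j^{2} + 26 j$)
$M{\left(p \right)} = -1586$ ($M{\left(p \right)} = \left(-36 - 2 \cdot 35^{2} + 26 \cdot 35\right) - 10 = \left(-36 - 2450 + 910\right) - 10 = -1576 - 10 = -1586$)
$t + M{\left(b \right)} = -212759 - 1586 = -214345$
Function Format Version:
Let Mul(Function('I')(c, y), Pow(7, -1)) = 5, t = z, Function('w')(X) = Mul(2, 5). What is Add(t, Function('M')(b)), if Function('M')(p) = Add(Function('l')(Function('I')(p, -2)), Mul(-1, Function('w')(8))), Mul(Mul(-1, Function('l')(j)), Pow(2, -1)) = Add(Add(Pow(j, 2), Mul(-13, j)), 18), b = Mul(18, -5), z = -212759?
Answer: -214345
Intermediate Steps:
Function('w')(X) = 10
t = -212759
Function('I')(c, y) = 35 (Function('I')(c, y) = Mul(7, 5) = 35)
b = -90
Function('l')(j) = Add(-36, Mul(-2, Pow(j, 2)), Mul(26, j)) (Function('l')(j) = Mul(-2, Add(Add(Pow(j, 2), Mul(-13, j)), 18)) = Mul(-2, Add(18, Pow(j, 2), Mul(-13, j))) = Add(-36, Mul(-2, Pow(j, 2)), Mul(26, j)))
Function('M')(p) = -1586 (Function('M')(p) = Add(Add(-36, Mul(-2, Pow(35, 2)), Mul(26, 35)), Mul(-1, 10)) = Add(Add(-36, Mul(-2, 1225), 910), -10) = Add(Add(-36, -2450, 910), -10) = Add(-1576, -10) = -1586)
Add(t, Function('M')(b)) = Add(-212759, -1586) = -214345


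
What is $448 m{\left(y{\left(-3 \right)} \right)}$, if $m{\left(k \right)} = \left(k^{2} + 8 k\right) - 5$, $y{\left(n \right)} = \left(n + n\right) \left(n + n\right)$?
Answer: $707392$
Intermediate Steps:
$y{\left(n \right)} = 4 n^{2}$ ($y{\left(n \right)} = 2 n 2 n = 4 n^{2}$)
$m{\left(k \right)} = -5 + k^{2} + 8 k$
$448 m{\left(y{\left(-3 \right)} \right)} = 448 \left(-5 + \left(4 \left(-3\right)^{2}\right)^{2} + 8 \cdot 4 \left(-3\right)^{2}\right) = 448 \left(-5 + \left(4 \cdot 9\right)^{2} + 8 \cdot 4 \cdot 9\right) = 448 \left(-5 + 36^{2} + 8 \cdot 36\right) = 448 \left(-5 + 1296 + 288\right) = 448 \cdot 1579 = 707392$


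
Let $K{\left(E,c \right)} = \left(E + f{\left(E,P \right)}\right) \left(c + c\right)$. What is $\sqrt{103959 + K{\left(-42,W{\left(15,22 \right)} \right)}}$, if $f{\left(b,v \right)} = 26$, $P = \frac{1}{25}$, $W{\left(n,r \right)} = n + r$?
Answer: $5 \sqrt{4111} \approx 320.59$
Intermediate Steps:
$P = \frac{1}{25} \approx 0.04$
$K{\left(E,c \right)} = 2 c \left(26 + E\right)$ ($K{\left(E,c \right)} = \left(E + 26\right) \left(c + c\right) = \left(26 + E\right) 2 c = 2 c \left(26 + E\right)$)
$\sqrt{103959 + K{\left(-42,W{\left(15,22 \right)} \right)}} = \sqrt{103959 + 2 \left(15 + 22\right) \left(26 - 42\right)} = \sqrt{103959 + 2 \cdot 37 \left(-16\right)} = \sqrt{103959 - 1184} = \sqrt{102775} = 5 \sqrt{4111}$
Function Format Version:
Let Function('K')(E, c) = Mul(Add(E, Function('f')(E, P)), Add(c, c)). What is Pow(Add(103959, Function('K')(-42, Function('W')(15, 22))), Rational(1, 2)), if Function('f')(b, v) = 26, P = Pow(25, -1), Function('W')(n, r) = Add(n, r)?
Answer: Mul(5, Pow(4111, Rational(1, 2))) ≈ 320.59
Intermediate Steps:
P = Rational(1, 25) ≈ 0.040000
Function('K')(E, c) = Mul(2, c, Add(26, E)) (Function('K')(E, c) = Mul(Add(E, 26), Add(c, c)) = Mul(Add(26, E), Mul(2, c)) = Mul(2, c, Add(26, E)))
Pow(Add(103959, Function('K')(-42, Function('W')(15, 22))), Rational(1, 2)) = Pow(Add(103959, Mul(2, Add(15, 22), Add(26, -42))), Rational(1, 2)) = Pow(Add(103959, Mul(2, 37, -16)), Rational(1, 2)) = Pow(Add(103959, -1184), Rational(1, 2)) = Pow(102775, Rational(1, 2)) = Mul(5, Pow(4111, Rational(1, 2)))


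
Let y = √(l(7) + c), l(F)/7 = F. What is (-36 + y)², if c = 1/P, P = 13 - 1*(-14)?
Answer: 36316/27 - 16*√993 ≈ 840.85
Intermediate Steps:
l(F) = 7*F
P = 27 (P = 13 + 14 = 27)
c = 1/27 ≈ 0.037037
y = 2*√993/9 (y = √(7*7 + 1/27) = √(49 + 1/27) = √(1324/27) = 2*√993/9 ≈ 7.0026)
(-36 + y)² = (-36 + 2*√993/9)²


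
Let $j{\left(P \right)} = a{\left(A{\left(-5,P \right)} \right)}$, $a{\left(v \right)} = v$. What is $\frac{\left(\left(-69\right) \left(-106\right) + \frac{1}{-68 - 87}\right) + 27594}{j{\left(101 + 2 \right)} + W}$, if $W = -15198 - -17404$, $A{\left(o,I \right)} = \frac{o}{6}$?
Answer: $\frac{32464434}{2050805} \approx 15.83$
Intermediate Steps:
$A{\left(o,I \right)} = \frac{o}{6}$ ($A{\left(o,I \right)} = o \frac{1}{6} = \frac{o}{6}$)
$W = 2206$ ($W = -15198 + 17404 = 2206$)
$j{\left(P \right)} = - \frac{5}{6}$ ($j{\left(P \right)} = \frac{1}{6} \left(-5\right) = - \frac{5}{6}$)
$\frac{\left(\left(-69\right) \left(-106\right) + \frac{1}{-68 - 87}\right) + 27594}{j{\left(101 + 2 \right)} + W} = \frac{\left(\left(-69\right) \left(-106\right) + \frac{1}{-68 - 87}\right) + 27594}{- \frac{5}{6} + 2206} = \frac{\left(7314 + \frac{1}{-155}\right) + 27594}{\frac{13231}{6}} = \left(\left(7314 - \frac{1}{155}\right) + 27594\right) \frac{6}{13231} = \left(\frac{1133669}{155} + 27594\right) \frac{6}{13231} = \frac{5410739}{155} \cdot \frac{6}{13231} = \frac{32464434}{2050805}$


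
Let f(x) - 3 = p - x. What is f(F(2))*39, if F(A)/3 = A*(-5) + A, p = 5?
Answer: 1248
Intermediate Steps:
F(A) = -12*A (F(A) = 3*(A*(-5) + A) = 3*(-5*A + A) = 3*(-4*A) = -12*A)
f(x) = 8 - x (f(x) = 3 + (5 - x) = 8 - x)
f(F(2))*39 = (8 - (-12)*2)*39 = (8 - 1*(-24))*39 = (8 + 24)*39 = 32*39 = 1248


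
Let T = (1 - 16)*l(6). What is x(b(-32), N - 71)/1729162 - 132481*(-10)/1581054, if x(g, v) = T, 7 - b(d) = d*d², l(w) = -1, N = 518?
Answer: 1145417412515/1366949248374 ≈ 0.83794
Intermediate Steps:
b(d) = 7 - d³ (b(d) = 7 - d*d² = 7 - d³)
T = 15 (T = (1 - 16)*(-1) = -15*(-1) = 15)
x(g, v) = 15
x(b(-32), N - 71)/1729162 - 132481*(-10)/1581054 = 15/1729162 - 132481*(-10)/1581054 = 15*(1/1729162) + 1324810*(1/1581054) = 15/1729162 + 662405/790527 = 1145417412515/1366949248374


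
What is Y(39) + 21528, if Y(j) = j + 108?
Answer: 21675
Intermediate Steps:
Y(j) = 108 + j
Y(39) + 21528 = (108 + 39) + 21528 = 147 + 21528 = 21675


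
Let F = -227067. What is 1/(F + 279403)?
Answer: 1/52336 ≈ 1.9107e-5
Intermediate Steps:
1/(F + 279403) = 1/(-227067 + 279403) = 1/52336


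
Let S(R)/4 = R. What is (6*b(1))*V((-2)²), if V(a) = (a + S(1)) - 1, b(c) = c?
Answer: 42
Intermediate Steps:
S(R) = 4*R
V(a) = 3 + a (V(a) = (a + 4*1) - 1 = (a + 4) - 1 = (4 + a) - 1 = 3 + a)
(6*b(1))*V((-2)²) = (6*1)*(3 + (-2)²) = 6*(3 + 4) = 6*7 = 42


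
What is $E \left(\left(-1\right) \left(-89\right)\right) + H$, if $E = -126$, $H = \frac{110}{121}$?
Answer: $- \frac{123344}{11} \approx -11213.0$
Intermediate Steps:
$H = \frac{10}{11}$ ($H = 110 \cdot \frac{1}{121} = \frac{10}{11} \approx 0.90909$)
$E \left(\left(-1\right) \left(-89\right)\right) + H = - 126 \left(\left(-1\right) \left(-89\right)\right) + \frac{10}{11} = \left(-126\right) 89 + \frac{10}{11} = -11214 + \frac{10}{11} = - \frac{123344}{11}$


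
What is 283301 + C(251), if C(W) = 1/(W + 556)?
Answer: 228623908/807 ≈ 2.8330e+5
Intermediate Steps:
C(W) = 1/(556 + W)
283301 + C(251) = 283301 + 1/(556 + 251) = 283301 + 1/807 = 228623908/807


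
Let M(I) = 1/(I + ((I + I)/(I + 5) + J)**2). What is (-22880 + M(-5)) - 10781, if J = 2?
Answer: -33661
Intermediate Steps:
M(I) = 1/(I + (2 + 2*I/(5 + I))**2) (M(I) = 1/(I + ((I + I)/(I + 5) + 2)**2) = 1/(I + ((2*I)/(5 + I) + 2)**2) = 1/(I + (2*I/(5 + I) + 2)**2) = 1/(I + (2 + 2*I/(5 + I))**2))
(-22880 + M(-5)) - 10781 = (-22880 + (5 - 5)**2/(4*(5 + 2*(-5))**2 - 5*(5 - 5)**2)) - 10781 = (-22880 + 0**2/(4*(5 - 10)**2 - 5*0**2)) - 10781 = (-22880 + 0/(4*(-5)**2 - 5*0)) - 10781 = (-22880 + 0/(4*25 + 0)) - 10781 = (-22880 + 0/(100 + 0)) - 10781 = (-22880 + 0/100) - 10781 = (-22880 + 0*(1/100)) - 10781 = (-22880 + 0) - 10781 = -22880 - 10781 = -33661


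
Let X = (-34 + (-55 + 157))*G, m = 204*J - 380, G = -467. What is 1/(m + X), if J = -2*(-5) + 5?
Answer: -1/29076 ≈ -3.4393e-5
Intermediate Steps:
J = 15 (J = 10 + 5 = 15)
m = 2680 (m = 204*15 - 380 = 3060 - 380 = 2680)
X = -31756 (X = (-34 + (-55 + 157))*(-467) = (-34 + 102)*(-467) = 68*(-467) = -31756)
1/(m + X) = 1/(2680 - 31756) = 1/(-29076) = -1/29076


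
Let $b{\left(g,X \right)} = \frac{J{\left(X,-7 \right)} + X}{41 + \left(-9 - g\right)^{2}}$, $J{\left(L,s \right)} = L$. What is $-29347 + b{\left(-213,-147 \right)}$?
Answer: $- \frac{174644039}{5951} \approx -29347.0$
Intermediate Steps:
$b{\left(g,X \right)} = \frac{2 X}{41 + \left(-9 - g\right)^{2}}$ ($b{\left(g,X \right)} = \frac{X + X}{41 + \left(-9 - g\right)^{2}} = \frac{2 X}{41 + \left(-9 - g\right)^{2}}$)
$-29347 + b{\left(-213,-147 \right)} = -29347 + 2 \left(-147\right) \frac{1}{41 + \left(9 - 213\right)^{2}} = -29347 + 2 \left(-147\right) \frac{1}{41 + \left(-204\right)^{2}} = -29347 + 2 \left(-147\right) \frac{1}{41 + 41616} = -29347 + 2 \left(-147\right) \frac{1}{41657} = -29347 - \frac{42}{5951} = - \frac{174644039}{5951}$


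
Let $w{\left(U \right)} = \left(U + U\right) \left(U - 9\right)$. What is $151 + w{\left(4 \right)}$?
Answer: $111$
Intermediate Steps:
$w{\left(U \right)} = 2 U \left(-9 + U\right)$
$151 + w{\left(4 \right)} = 151 + 2 \cdot 4 \left(-9 + 4\right) = 151 + 2 \cdot 4 \left(-5\right) = 151 - 40 = 111$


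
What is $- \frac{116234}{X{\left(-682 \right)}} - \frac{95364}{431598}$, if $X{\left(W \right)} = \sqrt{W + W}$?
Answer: $- \frac{15894}{71933} + \frac{58117 i \sqrt{341}}{341} \approx -0.22096 + 3147.2 i$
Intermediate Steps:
$X{\left(W \right)} = \sqrt{2} \sqrt{W}$ ($X{\left(W \right)} = \sqrt{2 W} = \sqrt{2} \sqrt{W}$)
$- \frac{116234}{X{\left(-682 \right)}} - \frac{95364}{431598} = - \frac{116234}{\sqrt{2} \sqrt{-682}} - \frac{95364}{431598} = - \frac{116234}{\sqrt{2} i \sqrt{682}} - \frac{15894}{71933} = - \frac{116234}{2 i \sqrt{341}} - \frac{15894}{71933} = - 116234 \left(- \frac{i \sqrt{341}}{682}\right) - \frac{15894}{71933} = \frac{58117 i \sqrt{341}}{341} - \frac{15894}{71933} = - \frac{15894}{71933} + \frac{58117 i \sqrt{341}}{341}$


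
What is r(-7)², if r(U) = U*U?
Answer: 2401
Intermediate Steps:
r(U) = U²
r(-7)² = ((-7)²)² = 49² = 2401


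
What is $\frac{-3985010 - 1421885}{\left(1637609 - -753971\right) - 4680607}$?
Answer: $\frac{415915}{176079} \approx 2.3621$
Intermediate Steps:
$\frac{-3985010 - 1421885}{\left(1637609 - -753971\right) - 4680607} = - \frac{5406895}{\left(1637609 + 753971\right) - 4680607} = - \frac{5406895}{2391580 - 4680607} = - \frac{5406895}{-2289027} = \left(-5406895\right) \left(- \frac{1}{2289027}\right) = \frac{415915}{176079}$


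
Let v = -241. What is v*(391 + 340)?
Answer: -176171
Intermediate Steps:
v*(391 + 340) = -241*(391 + 340) = -241*731 = -176171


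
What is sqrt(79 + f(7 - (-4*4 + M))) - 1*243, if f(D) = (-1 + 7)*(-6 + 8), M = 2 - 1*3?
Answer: -243 + sqrt(91) ≈ -233.46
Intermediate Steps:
M = -1 (M = 2 - 3 = -1)
f(D) = 12 (f(D) = 6*2 = 12)
sqrt(79 + f(7 - (-4*4 + M))) - 1*243 = sqrt(79 + 12) - 1*243 = sqrt(91) - 243 = -243 + sqrt(91)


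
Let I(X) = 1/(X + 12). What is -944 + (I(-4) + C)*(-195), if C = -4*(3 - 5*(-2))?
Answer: 73373/8 ≈ 9171.6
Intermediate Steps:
C = -52 (C = -4*(3 + 10) = -4*13 = -52)
I(X) = 1/(12 + X)
-944 + (I(-4) + C)*(-195) = -944 + (1/(12 - 4) - 52)*(-195) = -944 + (1/8 - 52)*(-195) = -944 + (⅛ - 52)*(-195) = -944 - 415/8*(-195) = -944 + 80925/8 = 73373/8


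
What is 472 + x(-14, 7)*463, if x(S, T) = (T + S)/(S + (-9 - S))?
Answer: 7489/9 ≈ 832.11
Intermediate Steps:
x(S, T) = -S/9 - T/9 (x(S, T) = (S + T)/(-9) = (S + T)*(-1/9) = -S/9 - T/9)
472 + x(-14, 7)*463 = 472 + (-1/9*(-14) - 1/9*7)*463 = 472 + (14/9 - 7/9)*463 = 472 + (7/9)*463 = 472 + 3241/9 = 7489/9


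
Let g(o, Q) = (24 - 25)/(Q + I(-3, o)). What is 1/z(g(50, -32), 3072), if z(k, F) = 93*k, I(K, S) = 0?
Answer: 32/93 ≈ 0.34409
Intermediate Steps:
g(o, Q) = -1/Q (g(o, Q) = (24 - 25)/(Q + 0) = -1/Q)
1/z(g(50, -32), 3072) = 1/(93*(-1/(-32))) = 1/(93*(-1*(-1/32))) = 1/(93*(1/32)) = 1/(93/32) = 32/93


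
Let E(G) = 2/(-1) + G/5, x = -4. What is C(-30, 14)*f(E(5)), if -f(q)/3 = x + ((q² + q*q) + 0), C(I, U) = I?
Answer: -180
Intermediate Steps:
E(G) = -2 + G/5 (E(G) = 2*(-1) + G*(⅕) = -2 + G/5)
f(q) = 12 - 6*q² (f(q) = -3*(-4 + ((q² + q*q) + 0)) = -3*(-4 + ((q² + q²) + 0)) = -3*(-4 + (2*q² + 0)) = -3*(-4 + 2*q²) = 12 - 6*q²)
C(-30, 14)*f(E(5)) = -30*(12 - 6*(-2 + (⅕)*5)²) = -30*(12 - 6*(-2 + 1)²) = -30*(12 - 6*(-1)²) = -30*(12 - 6*1) = -30*(12 - 6) = -30*6 = -180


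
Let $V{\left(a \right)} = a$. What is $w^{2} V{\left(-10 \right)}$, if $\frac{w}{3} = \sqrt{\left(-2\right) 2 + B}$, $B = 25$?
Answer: $-1890$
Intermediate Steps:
$w = 3 \sqrt{21}$ ($w = 3 \sqrt{\left(-2\right) 2 + 25} = 3 \sqrt{-4 + 25} = 3 \sqrt{21} \approx 13.748$)
$w^{2} V{\left(-10 \right)} = \left(3 \sqrt{21}\right)^{2} \left(-10\right) = 189 \left(-10\right) = -1890$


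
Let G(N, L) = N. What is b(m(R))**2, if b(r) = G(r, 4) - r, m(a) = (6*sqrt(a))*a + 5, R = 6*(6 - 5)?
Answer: 0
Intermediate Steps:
R = 6 (R = 6*1 = 6)
m(a) = 5 + 6*a**(3/2) (m(a) = 6*a**(3/2) + 5 = 5 + 6*a**(3/2))
b(r) = 0 (b(r) = r - r = 0)
b(m(R))**2 = 0**2 = 0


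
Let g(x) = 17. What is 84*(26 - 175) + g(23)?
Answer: -12499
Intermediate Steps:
84*(26 - 175) + g(23) = 84*(26 - 175) + 17 = 84*(-149) + 17 = -12516 + 17 = -12499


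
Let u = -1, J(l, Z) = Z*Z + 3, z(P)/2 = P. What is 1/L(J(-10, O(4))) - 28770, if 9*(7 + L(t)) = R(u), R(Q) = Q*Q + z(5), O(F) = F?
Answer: -1496049/52 ≈ -28770.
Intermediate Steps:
z(P) = 2*P
J(l, Z) = 3 + Z**2 (J(l, Z) = Z**2 + 3 = 3 + Z**2)
R(Q) = 10 + Q**2 (R(Q) = Q*Q + 2*5 = Q**2 + 10 = 10 + Q**2)
L(t) = -52/9 (L(t) = -7 + (10 + (-1)**2)/9 = -7 + (10 + 1)/9 = -7 + (1/9)*11 = -7 + 11/9 = -52/9)
1/L(J(-10, O(4))) - 28770 = 1/(-52/9) - 28770 = -9/52 - 28770 = -1496049/52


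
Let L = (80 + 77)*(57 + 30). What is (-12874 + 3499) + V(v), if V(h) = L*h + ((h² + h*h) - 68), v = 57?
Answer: 775618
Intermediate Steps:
L = 13659 (L = 157*87 = 13659)
V(h) = -68 + 2*h² + 13659*h (V(h) = 13659*h + ((h² + h*h) - 68) = 13659*h + ((h² + h²) - 68) = 13659*h + (2*h² - 68) = 13659*h + (-68 + 2*h²) = -68 + 2*h² + 13659*h)
(-12874 + 3499) + V(v) = (-12874 + 3499) + (-68 + 2*57² + 13659*57) = -9375 + (-68 + 2*3249 + 778563) = -9375 + (-68 + 6498 + 778563) = -9375 + 784993 = 775618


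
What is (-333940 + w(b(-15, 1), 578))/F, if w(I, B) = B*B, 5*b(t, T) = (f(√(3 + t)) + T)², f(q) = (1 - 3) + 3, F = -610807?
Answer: -144/610807 ≈ -0.00023575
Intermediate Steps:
f(q) = 1 (f(q) = -2 + 3 = 1)
b(t, T) = (1 + T)²/5
w(I, B) = B²
(-333940 + w(b(-15, 1), 578))/F = (-333940 + 578²)/(-610807) = (-333940 + 334084)*(-1/610807) = 144*(-1/610807) = -144/610807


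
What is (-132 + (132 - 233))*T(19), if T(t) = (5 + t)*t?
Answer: -106248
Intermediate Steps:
T(t) = t*(5 + t)
(-132 + (132 - 233))*T(19) = (-132 + (132 - 233))*(19*(5 + 19)) = (-132 - 101)*(19*24) = -233*456 = -106248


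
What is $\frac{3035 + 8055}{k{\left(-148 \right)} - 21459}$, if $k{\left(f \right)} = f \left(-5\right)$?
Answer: $- \frac{11090}{20719} \approx -0.53526$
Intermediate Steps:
$k{\left(f \right)} = - 5 f$
$\frac{3035 + 8055}{k{\left(-148 \right)} - 21459} = \frac{3035 + 8055}{\left(-5\right) \left(-148\right) - 21459} = \frac{11090}{740 - 21459} = \frac{11090}{-20719} = 11090 \left(- \frac{1}{20719}\right) = - \frac{11090}{20719}$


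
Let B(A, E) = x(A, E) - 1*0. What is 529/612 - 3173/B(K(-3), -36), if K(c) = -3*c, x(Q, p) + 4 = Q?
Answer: -1939231/3060 ≈ -633.74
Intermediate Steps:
x(Q, p) = -4 + Q
B(A, E) = -4 + A (B(A, E) = (-4 + A) - 1*0 = (-4 + A) + 0 = -4 + A)
529/612 - 3173/B(K(-3), -36) = 529/612 - 3173/(-4 - 3*(-3)) = 529*(1/612) - 3173/(-4 + 9) = 529/612 - 3173/5 = -1939231/3060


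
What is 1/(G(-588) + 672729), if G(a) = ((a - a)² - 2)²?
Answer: 1/672733 ≈ 1.4865e-6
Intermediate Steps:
G(a) = 4 (G(a) = (0² - 2)² = (0 - 2)² = (-2)² = 4)
1/(G(-588) + 672729) = 1/(4 + 672729) = 1/672733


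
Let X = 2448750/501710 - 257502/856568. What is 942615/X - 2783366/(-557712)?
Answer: 627576928721914753013/3049336156799736 ≈ 2.0581e+5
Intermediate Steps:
X = 98416478079/21487436564 (X = 2448750*(1/501710) - 257502*1/856568 = 244875/50171 - 128751/428284 = 98416478079/21487436564 ≈ 4.5802)
942615/X - 2783366/(-557712) = 942615/(98416478079/21487436564) - 2783366/(-557712) = 942615*(21487436564/98416478079) - 2783366*(-1/557712) = 2250486668530540/10935164231 + 1391683/278856 = 627576928721914753013/3049336156799736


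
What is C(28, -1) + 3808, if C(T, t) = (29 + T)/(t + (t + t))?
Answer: 3789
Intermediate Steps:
C(T, t) = (29 + T)/(3*t) (C(T, t) = (29 + T)/(t + 2*t) = (29 + T)/((3*t)) = (29 + T)*(1/(3*t)) = (29 + T)/(3*t))
C(28, -1) + 3808 = (⅓)*(29 + 28)/(-1) + 3808 = (⅓)*(-1)*57 + 3808 = -19 + 3808 = 3789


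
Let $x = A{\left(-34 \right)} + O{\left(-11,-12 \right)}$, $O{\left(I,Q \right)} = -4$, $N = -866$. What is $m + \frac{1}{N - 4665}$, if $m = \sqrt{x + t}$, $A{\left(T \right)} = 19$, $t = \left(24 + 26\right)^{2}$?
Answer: $- \frac{1}{5531} + \sqrt{2515} \approx 50.15$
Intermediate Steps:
$t = 2500$ ($t = 50^{2} = 2500$)
$x = 15$ ($x = 19 - 4 = 15$)
$m = \sqrt{2515}$ ($m = \sqrt{15 + 2500} = \sqrt{2515} \approx 50.15$)
$m + \frac{1}{N - 4665} = \sqrt{2515} + \frac{1}{-866 - 4665} = \sqrt{2515} + \frac{1}{-5531} = \sqrt{2515} - \frac{1}{5531} = - \frac{1}{5531} + \sqrt{2515}$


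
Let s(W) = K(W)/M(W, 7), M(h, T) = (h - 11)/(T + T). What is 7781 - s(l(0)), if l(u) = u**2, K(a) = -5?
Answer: 85521/11 ≈ 7774.6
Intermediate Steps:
M(h, T) = (-11 + h)/(2*T) (M(h, T) = (-11 + h)/((2*T)) = (-11 + h)*(1/(2*T)) = (-11 + h)/(2*T))
s(W) = -5/(-11/14 + W/14) (s(W) = -5*14/(-11 + W) = -5/(-11/14 + W/14))
7781 - s(l(0)) = 7781 - (-70)/(-11 + 0**2) = 7781 - (-70)/(-11 + 0) = 7781 - (-70)/(-11) = 7781 - (-70)*(-1)/11 = 7781 - 1*70/11 = 7781 - 70/11 = 85521/11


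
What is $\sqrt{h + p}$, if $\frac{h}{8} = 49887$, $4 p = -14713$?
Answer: $\frac{91 \sqrt{191}}{2} \approx 628.82$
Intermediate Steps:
$p = - \frac{14713}{4}$ ($p = \frac{1}{4} \left(-14713\right) = - \frac{14713}{4} \approx -3678.3$)
$h = 399096$ ($h = 8 \cdot 49887 = 399096$)
$\sqrt{h + p} = \sqrt{399096 - \frac{14713}{4}} = \sqrt{\frac{1581671}{4}} = \frac{91 \sqrt{191}}{2}$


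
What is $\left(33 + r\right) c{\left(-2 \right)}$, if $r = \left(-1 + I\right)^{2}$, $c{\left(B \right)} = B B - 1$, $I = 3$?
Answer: $111$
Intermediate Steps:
$c{\left(B \right)} = -1 + B^{2}$ ($c{\left(B \right)} = B^{2} - 1 = -1 + B^{2}$)
$r = 4$ ($r = \left(-1 + 3\right)^{2} = 2^{2} = 4$)
$\left(33 + r\right) c{\left(-2 \right)} = \left(33 + 4\right) \left(-1 + \left(-2\right)^{2}\right) = 37 \left(-1 + 4\right) = 37 \cdot 3 = 111$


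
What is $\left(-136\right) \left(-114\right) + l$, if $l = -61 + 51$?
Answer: $15494$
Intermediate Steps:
$l = -10$
$\left(-136\right) \left(-114\right) + l = \left(-136\right) \left(-114\right) - 10 = 15504 - 10 = 15494$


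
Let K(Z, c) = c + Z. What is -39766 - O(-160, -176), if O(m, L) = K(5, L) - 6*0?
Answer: -39595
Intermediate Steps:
K(Z, c) = Z + c
O(m, L) = 5 + L (O(m, L) = (5 + L) - 6*0 = (5 + L) + 0 = 5 + L)
-39766 - O(-160, -176) = -39766 - (5 - 176) = -39766 - 1*(-171) = -39766 + 171 = -39595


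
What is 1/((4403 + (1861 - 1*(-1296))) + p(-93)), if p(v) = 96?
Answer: 1/7656 ≈ 0.00013062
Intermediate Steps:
1/((4403 + (1861 - 1*(-1296))) + p(-93)) = 1/((4403 + (1861 - 1*(-1296))) + 96) = 1/((4403 + (1861 + 1296)) + 96) = 1/((4403 + 3157) + 96) = 1/(7560 + 96) = 1/7656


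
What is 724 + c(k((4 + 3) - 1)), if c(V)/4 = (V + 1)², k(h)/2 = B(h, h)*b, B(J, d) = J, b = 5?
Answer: 15608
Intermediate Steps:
k(h) = 10*h (k(h) = 2*(h*5) = 2*(5*h) = 10*h)
c(V) = 4*(1 + V)² (c(V) = 4*(V + 1)² = 4*(1 + V)²)
724 + c(k((4 + 3) - 1)) = 724 + 4*(1 + 10*((4 + 3) - 1))² = 724 + 4*(1 + 10*(7 - 1))² = 724 + 4*(1 + 10*6)² = 724 + 4*(1 + 60)² = 724 + 4*61² = 724 + 4*3721 = 724 + 14884 = 15608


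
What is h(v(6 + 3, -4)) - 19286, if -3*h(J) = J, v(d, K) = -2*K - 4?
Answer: -57862/3 ≈ -19287.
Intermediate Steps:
v(d, K) = -4 - 2*K
h(J) = -J/3
h(v(6 + 3, -4)) - 19286 = -(-4 - 2*(-4))/3 - 19286 = -(-4 + 8)/3 - 19286 = -⅓*4 - 19286 = -4/3 - 19286 = -57862/3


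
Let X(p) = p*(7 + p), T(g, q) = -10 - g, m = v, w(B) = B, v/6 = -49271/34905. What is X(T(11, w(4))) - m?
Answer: 3519232/11635 ≈ 302.47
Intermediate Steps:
v = -98542/11635 (v = 6*(-49271/34905) = -98542/11635 ≈ -8.4695)
m = -98542/11635 ≈ -8.4695
X(T(11, w(4))) - m = (-10 - 1*11)*(7 + (-10 - 1*11)) - 1*(-98542/11635) = (-10 - 11)*(7 + (-10 - 11)) + 98542/11635 = -21*(7 - 21) + 98542/11635 = -21*(-14) + 98542/11635 = 294 + 98542/11635 = 3519232/11635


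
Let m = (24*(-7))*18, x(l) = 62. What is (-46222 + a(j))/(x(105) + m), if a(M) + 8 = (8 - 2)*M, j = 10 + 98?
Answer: 22791/1481 ≈ 15.389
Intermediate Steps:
j = 108
a(M) = -8 + 6*M (a(M) = -8 + (8 - 2)*M = -8 + 6*M)
m = -3024 (m = -168*18 = -3024)
(-46222 + a(j))/(x(105) + m) = (-46222 + (-8 + 6*108))/(62 - 3024) = (-46222 + (-8 + 648))/(-2962) = (-46222 + 640)*(-1/2962) = -45582*(-1/2962) = 22791/1481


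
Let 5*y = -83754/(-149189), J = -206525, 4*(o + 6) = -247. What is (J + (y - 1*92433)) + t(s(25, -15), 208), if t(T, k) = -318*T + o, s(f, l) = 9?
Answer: -900766295679/2983780 ≈ -3.0189e+5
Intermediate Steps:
o = -271/4 (o = -6 + (¼)*(-247) = -6 - 247/4 = -271/4 ≈ -67.750)
y = 83754/745945 (y = (-83754/(-149189))/5 = (-83754*(-1/149189))/5 = (⅕)*(83754/149189) = 83754/745945 ≈ 0.11228)
t(T, k) = -271/4 - 318*T (t(T, k) = -318*T - 271/4 = -271/4 - 318*T)
(J + (y - 1*92433)) + t(s(25, -15), 208) = (-206525 + (83754/745945 - 1*92433)) + (-271/4 - 318*9) = (-206525 + (83754/745945 - 92433)) + (-271/4 - 2862) = (-206525 - 68949850431/745945) - 11719/4 = -223006141556/745945 - 11719/4 = -900766295679/2983780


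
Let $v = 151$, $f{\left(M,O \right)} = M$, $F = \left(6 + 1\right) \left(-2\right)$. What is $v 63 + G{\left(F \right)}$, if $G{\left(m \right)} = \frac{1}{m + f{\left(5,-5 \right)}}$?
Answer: $\frac{85616}{9} \approx 9512.9$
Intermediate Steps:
$F = -14$ ($F = 7 \left(-2\right) = -14$)
$G{\left(m \right)} = \frac{1}{5 + m}$ ($G{\left(m \right)} = \frac{1}{m + 5} = \frac{1}{5 + m}$)
$v 63 + G{\left(F \right)} = 151 \cdot 63 + \frac{1}{5 - 14} = 9513 + \frac{1}{-9} = 9513 - \frac{1}{9} = \frac{85616}{9}$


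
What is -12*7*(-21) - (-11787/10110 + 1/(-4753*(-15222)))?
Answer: 107595712153931/60955014855 ≈ 1765.2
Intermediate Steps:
-12*7*(-21) - (-11787/10110 + 1/(-4753*(-15222))) = -84*(-21) - (-11787*1/10110 - 1/4753*(-1/15222)) = 1764 - (-3929/3370 + 1/72350166) = 1764 - 1*(-71065949711/60955014855) = 1764 + 71065949711/60955014855 = 107595712153931/60955014855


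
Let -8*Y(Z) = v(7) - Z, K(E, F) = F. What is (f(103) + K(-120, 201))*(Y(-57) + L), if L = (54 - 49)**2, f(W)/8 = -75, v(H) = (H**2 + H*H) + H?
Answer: -7581/4 ≈ -1895.3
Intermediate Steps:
v(H) = H + 2*H**2 (v(H) = (H**2 + H**2) + H = 2*H**2 + H = H + 2*H**2)
f(W) = -600 (f(W) = 8*(-75) = -600)
Y(Z) = -105/8 + Z/8 (Y(Z) = -(7*(1 + 2*7) - Z)/8 = -(7*(1 + 14) - Z)/8 = -(7*15 - Z)/8 = -(105 - Z)/8 = -105/8 + Z/8)
L = 25 (L = 5**2 = 25)
(f(103) + K(-120, 201))*(Y(-57) + L) = (-600 + 201)*((-105/8 + (1/8)*(-57)) + 25) = -399*((-105/8 - 57/8) + 25) = -399*(-81/4 + 25) = -399*19/4 = -7581/4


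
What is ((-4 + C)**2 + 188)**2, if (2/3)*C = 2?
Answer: 35721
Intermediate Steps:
C = 3 (C = (3/2)*2 = 3)
((-4 + C)**2 + 188)**2 = ((-4 + 3)**2 + 188)**2 = ((-1)**2 + 188)**2 = (1 + 188)**2 = 189**2 = 35721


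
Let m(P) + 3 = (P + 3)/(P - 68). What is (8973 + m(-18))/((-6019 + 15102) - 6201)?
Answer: 771435/247852 ≈ 3.1125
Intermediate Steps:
m(P) = -3 + (3 + P)/(-68 + P) (m(P) = -3 + (P + 3)/(P - 68) = -3 + (3 + P)/(-68 + P))
(8973 + m(-18))/((-6019 + 15102) - 6201) = (8973 + (207 - 2*(-18))/(-68 - 18))/((-6019 + 15102) - 6201) = (8973 + (207 + 36)/(-86))/(9083 - 6201) = (8973 - 1/86*243)/2882 = (8973 - 243/86)*(1/2882) = (771435/86)*(1/2882) = 771435/247852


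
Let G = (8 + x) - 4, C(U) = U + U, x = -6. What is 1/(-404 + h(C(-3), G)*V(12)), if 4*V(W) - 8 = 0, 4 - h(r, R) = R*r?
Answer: -1/420 ≈ -0.0023810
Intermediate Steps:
C(U) = 2*U
G = -2 (G = (8 - 6) - 4 = 2 - 4 = -2)
h(r, R) = 4 - R*r
V(W) = 2 (V(W) = 2 + (¼)*0 = 2 + 0 = 2)
1/(-404 + h(C(-3), G)*V(12)) = 1/(-404 + (4 - 1*(-2)*2*(-3))*2) = 1/(-404 + (4 - 1*(-2)*(-6))*2) = 1/(-404 + (4 - 12)*2) = 1/(-404 - 8*2) = 1/(-404 - 16) = 1/(-420) = -1/420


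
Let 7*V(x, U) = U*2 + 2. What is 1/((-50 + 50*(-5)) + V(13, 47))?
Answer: -7/2004 ≈ -0.0034930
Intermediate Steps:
V(x, U) = 2/7 + 2*U/7 (V(x, U) = (U*2 + 2)/7 = (2*U + 2)/7 = (2 + 2*U)/7 = 2/7 + 2*U/7)
1/((-50 + 50*(-5)) + V(13, 47)) = 1/((-50 + 50*(-5)) + (2/7 + (2/7)*47)) = 1/((-50 - 250) + (2/7 + 94/7)) = 1/(-300 + 96/7) = 1/(-2004/7) = -7/2004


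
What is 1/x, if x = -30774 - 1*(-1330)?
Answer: -1/29444 ≈ -3.3963e-5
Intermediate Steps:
x = -29444 (x = -30774 + 1330 = -29444)
1/x = 1/(-29444) = -1/29444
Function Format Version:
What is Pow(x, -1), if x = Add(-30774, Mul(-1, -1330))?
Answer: Rational(-1, 29444) ≈ -3.3963e-5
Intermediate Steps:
x = -29444 (x = Add(-30774, 1330) = -29444)
Pow(x, -1) = Pow(-29444, -1) = Rational(-1, 29444)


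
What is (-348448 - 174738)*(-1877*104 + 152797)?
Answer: 22188841446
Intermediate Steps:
(-348448 - 174738)*(-1877*104 + 152797) = -523186*(-195208 + 152797) = -523186*(-42411) = 22188841446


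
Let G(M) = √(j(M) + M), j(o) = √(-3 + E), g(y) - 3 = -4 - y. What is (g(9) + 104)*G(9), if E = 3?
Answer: 282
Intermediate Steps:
g(y) = -1 - y (g(y) = 3 + (-4 - y) = -1 - y)
j(o) = 0 (j(o) = √(-3 + 3) = √0 = 0)
G(M) = √M (G(M) = √(0 + M) = √M)
(g(9) + 104)*G(9) = ((-1 - 1*9) + 104)*√9 = ((-1 - 9) + 104)*3 = (-10 + 104)*3 = 94*3 = 282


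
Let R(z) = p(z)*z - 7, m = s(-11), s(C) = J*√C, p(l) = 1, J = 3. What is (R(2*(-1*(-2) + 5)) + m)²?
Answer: -50 + 42*I*√11 ≈ -50.0 + 139.3*I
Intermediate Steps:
s(C) = 3*√C
m = 3*I*√11 (m = 3*√(-11) = 3*(I*√11) = 3*I*√11 ≈ 9.9499*I)
R(z) = -7 + z (R(z) = 1*z - 7 = z - 7 = -7 + z)
(R(2*(-1*(-2) + 5)) + m)² = ((-7 + 2*(-1*(-2) + 5)) + 3*I*√11)² = ((-7 + 2*(2 + 5)) + 3*I*√11)² = ((-7 + 2*7) + 3*I*√11)² = ((-7 + 14) + 3*I*√11)² = (7 + 3*I*√11)²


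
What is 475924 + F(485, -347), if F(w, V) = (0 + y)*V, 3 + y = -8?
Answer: 479741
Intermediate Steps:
y = -11 (y = -3 - 8 = -11)
F(w, V) = -11*V (F(w, V) = (0 - 11)*V = -11*V)
475924 + F(485, -347) = 475924 - 11*(-347) = 475924 + 3817 = 479741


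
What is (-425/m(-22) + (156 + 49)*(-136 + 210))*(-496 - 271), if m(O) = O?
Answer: -256304555/22 ≈ -1.1650e+7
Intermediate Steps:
(-425/m(-22) + (156 + 49)*(-136 + 210))*(-496 - 271) = (-425/(-22) + (156 + 49)*(-136 + 210))*(-496 - 271) = (-425*(-1/22) + 205*74)*(-767) = (425/22 + 15170)*(-767) = (334165/22)*(-767) = -256304555/22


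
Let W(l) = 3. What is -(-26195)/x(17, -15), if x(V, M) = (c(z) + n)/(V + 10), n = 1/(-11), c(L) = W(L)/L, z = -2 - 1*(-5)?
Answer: 1555983/2 ≈ 7.7799e+5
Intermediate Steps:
z = 3 (z = -2 + 5 = 3)
c(L) = 3/L
n = -1/11 ≈ -0.090909
x(V, M) = 10/(11*(10 + V)) (x(V, M) = (3/3 - 1/11)/(V + 10) = (3*(1/3) - 1/11)/(10 + V) = (1 - 1/11)/(10 + V) = 10/(11*(10 + V)))
-(-26195)/x(17, -15) = -(-26195)/(10/(11*(10 + 17))) = -(-26195)/((10/11)/27) = -(-26195)/((10/11)*(1/27)) = -(-26195)/10/297 = -(-26195)*297/10 = -155*(-50193/10) = 1555983/2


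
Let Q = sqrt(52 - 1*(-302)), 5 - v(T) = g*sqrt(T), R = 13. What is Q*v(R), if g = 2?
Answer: sqrt(354)*(5 - 2*sqrt(13)) ≈ -41.602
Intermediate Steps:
v(T) = 5 - 2*sqrt(T)
Q = sqrt(354) (Q = sqrt(52 + 302) = sqrt(354) ≈ 18.815)
Q*v(R) = sqrt(354)*(5 - 2*sqrt(13))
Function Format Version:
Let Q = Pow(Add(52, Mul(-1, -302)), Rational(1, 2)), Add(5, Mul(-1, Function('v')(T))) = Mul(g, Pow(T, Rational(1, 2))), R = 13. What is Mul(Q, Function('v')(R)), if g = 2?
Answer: Mul(Pow(354, Rational(1, 2)), Add(5, Mul(-2, Pow(13, Rational(1, 2))))) ≈ -41.602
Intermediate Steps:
Function('v')(T) = Add(5, Mul(-2, Pow(T, Rational(1, 2)))) (Function('v')(T) = Add(5, Mul(-1, Mul(2, Pow(T, Rational(1, 2))))) = Add(5, Mul(-2, Pow(T, Rational(1, 2)))))
Q = Pow(354, Rational(1, 2)) (Q = Pow(Add(52, 302), Rational(1, 2)) = Pow(354, Rational(1, 2)) ≈ 18.815)
Mul(Q, Function('v')(R)) = Mul(Pow(354, Rational(1, 2)), Add(5, Mul(-2, Pow(13, Rational(1, 2)))))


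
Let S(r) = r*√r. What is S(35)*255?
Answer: 8925*√35 ≈ 52801.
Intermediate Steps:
S(r) = r^(3/2)
S(35)*255 = 35^(3/2)*255 = (35*√35)*255 = 8925*√35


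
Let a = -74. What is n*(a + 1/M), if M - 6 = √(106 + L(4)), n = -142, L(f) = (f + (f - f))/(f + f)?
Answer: 494444/47 - 142*√426/141 ≈ 10499.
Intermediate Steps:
L(f) = ½ (L(f) = (f + 0)/((2*f)) = f*(1/(2*f)) = ½)
M = 6 + √426/2 (M = 6 + √(106 + ½) = 6 + √(213/2) = 6 + √426/2 ≈ 16.320)
n*(a + 1/M) = -142*(-74 + 1/(6 + √426/2)) = 10508 - 142/(6 + √426/2)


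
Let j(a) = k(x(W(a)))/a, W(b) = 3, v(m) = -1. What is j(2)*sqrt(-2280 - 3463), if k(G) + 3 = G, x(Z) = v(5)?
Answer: -2*I*sqrt(5743) ≈ -151.57*I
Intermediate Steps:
x(Z) = -1
k(G) = -3 + G
j(a) = -4/a (j(a) = (-3 - 1)/a = -4/a)
j(2)*sqrt(-2280 - 3463) = (-4/2)*sqrt(-2280 - 3463) = (-4*1/2)*sqrt(-5743) = -2*I*sqrt(5743)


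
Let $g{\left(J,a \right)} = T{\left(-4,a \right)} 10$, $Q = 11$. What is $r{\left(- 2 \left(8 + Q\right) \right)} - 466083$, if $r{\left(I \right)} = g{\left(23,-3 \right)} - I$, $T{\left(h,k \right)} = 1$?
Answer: $-466035$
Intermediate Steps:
$g{\left(J,a \right)} = 10$ ($g{\left(J,a \right)} = 1 \cdot 10 = 10$)
$r{\left(I \right)} = 10 - I$
$r{\left(- 2 \left(8 + Q\right) \right)} - 466083 = \left(10 - - 2 \left(8 + 11\right)\right) - 466083 = \left(10 - \left(-2\right) 19\right) - 466083 = \left(10 - -38\right) - 466083 = \left(10 + 38\right) - 466083 = 48 - 466083 = -466035$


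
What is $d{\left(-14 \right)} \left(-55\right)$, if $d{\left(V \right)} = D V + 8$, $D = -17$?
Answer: $-13530$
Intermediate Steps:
$d{\left(V \right)} = 8 - 17 V$ ($d{\left(V \right)} = - 17 V + 8 = 8 - 17 V$)
$d{\left(-14 \right)} \left(-55\right) = \left(8 - -238\right) \left(-55\right) = \left(8 + 238\right) \left(-55\right) = 246 \left(-55\right) = -13530$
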